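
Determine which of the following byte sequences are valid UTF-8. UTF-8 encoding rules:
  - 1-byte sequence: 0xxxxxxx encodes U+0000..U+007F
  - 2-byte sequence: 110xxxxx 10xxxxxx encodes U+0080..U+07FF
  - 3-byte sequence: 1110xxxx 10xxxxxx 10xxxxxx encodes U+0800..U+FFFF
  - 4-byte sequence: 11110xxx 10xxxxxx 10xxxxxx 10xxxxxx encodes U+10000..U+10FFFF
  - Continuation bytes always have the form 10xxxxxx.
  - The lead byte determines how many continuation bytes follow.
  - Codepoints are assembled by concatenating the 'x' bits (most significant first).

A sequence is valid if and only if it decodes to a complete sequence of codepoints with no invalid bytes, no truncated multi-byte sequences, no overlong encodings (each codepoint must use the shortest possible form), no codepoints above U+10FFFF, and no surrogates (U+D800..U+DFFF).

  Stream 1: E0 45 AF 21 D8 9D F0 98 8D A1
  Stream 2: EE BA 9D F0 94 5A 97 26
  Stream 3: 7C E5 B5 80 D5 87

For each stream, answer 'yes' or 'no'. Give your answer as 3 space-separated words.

Answer: no no yes

Derivation:
Stream 1: error at byte offset 1. INVALID
Stream 2: error at byte offset 5. INVALID
Stream 3: decodes cleanly. VALID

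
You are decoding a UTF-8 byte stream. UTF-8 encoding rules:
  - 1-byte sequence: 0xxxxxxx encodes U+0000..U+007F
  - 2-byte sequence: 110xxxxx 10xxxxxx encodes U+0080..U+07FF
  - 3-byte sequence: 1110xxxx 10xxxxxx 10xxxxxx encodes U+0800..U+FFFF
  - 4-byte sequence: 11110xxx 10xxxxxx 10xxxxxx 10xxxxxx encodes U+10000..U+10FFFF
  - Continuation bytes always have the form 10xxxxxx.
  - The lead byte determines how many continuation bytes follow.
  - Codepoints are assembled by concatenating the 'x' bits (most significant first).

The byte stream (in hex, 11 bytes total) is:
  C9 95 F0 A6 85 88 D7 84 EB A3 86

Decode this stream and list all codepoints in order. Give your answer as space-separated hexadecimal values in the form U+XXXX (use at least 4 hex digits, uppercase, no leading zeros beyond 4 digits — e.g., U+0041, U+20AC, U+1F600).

Answer: U+0255 U+26148 U+05C4 U+B8C6

Derivation:
Byte[0]=C9: 2-byte lead, need 1 cont bytes. acc=0x9
Byte[1]=95: continuation. acc=(acc<<6)|0x15=0x255
Completed: cp=U+0255 (starts at byte 0)
Byte[2]=F0: 4-byte lead, need 3 cont bytes. acc=0x0
Byte[3]=A6: continuation. acc=(acc<<6)|0x26=0x26
Byte[4]=85: continuation. acc=(acc<<6)|0x05=0x985
Byte[5]=88: continuation. acc=(acc<<6)|0x08=0x26148
Completed: cp=U+26148 (starts at byte 2)
Byte[6]=D7: 2-byte lead, need 1 cont bytes. acc=0x17
Byte[7]=84: continuation. acc=(acc<<6)|0x04=0x5C4
Completed: cp=U+05C4 (starts at byte 6)
Byte[8]=EB: 3-byte lead, need 2 cont bytes. acc=0xB
Byte[9]=A3: continuation. acc=(acc<<6)|0x23=0x2E3
Byte[10]=86: continuation. acc=(acc<<6)|0x06=0xB8C6
Completed: cp=U+B8C6 (starts at byte 8)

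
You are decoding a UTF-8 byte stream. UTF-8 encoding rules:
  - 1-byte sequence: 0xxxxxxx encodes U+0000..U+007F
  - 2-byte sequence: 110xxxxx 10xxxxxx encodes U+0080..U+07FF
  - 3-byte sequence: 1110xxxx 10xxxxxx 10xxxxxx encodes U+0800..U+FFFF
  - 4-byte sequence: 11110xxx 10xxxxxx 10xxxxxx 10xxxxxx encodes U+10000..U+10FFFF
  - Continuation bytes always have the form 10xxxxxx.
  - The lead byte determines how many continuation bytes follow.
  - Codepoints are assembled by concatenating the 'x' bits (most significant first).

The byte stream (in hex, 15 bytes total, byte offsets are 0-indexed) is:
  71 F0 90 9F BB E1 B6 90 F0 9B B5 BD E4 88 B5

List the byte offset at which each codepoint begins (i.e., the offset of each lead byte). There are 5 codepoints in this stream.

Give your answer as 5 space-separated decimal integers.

Answer: 0 1 5 8 12

Derivation:
Byte[0]=71: 1-byte ASCII. cp=U+0071
Byte[1]=F0: 4-byte lead, need 3 cont bytes. acc=0x0
Byte[2]=90: continuation. acc=(acc<<6)|0x10=0x10
Byte[3]=9F: continuation. acc=(acc<<6)|0x1F=0x41F
Byte[4]=BB: continuation. acc=(acc<<6)|0x3B=0x107FB
Completed: cp=U+107FB (starts at byte 1)
Byte[5]=E1: 3-byte lead, need 2 cont bytes. acc=0x1
Byte[6]=B6: continuation. acc=(acc<<6)|0x36=0x76
Byte[7]=90: continuation. acc=(acc<<6)|0x10=0x1D90
Completed: cp=U+1D90 (starts at byte 5)
Byte[8]=F0: 4-byte lead, need 3 cont bytes. acc=0x0
Byte[9]=9B: continuation. acc=(acc<<6)|0x1B=0x1B
Byte[10]=B5: continuation. acc=(acc<<6)|0x35=0x6F5
Byte[11]=BD: continuation. acc=(acc<<6)|0x3D=0x1BD7D
Completed: cp=U+1BD7D (starts at byte 8)
Byte[12]=E4: 3-byte lead, need 2 cont bytes. acc=0x4
Byte[13]=88: continuation. acc=(acc<<6)|0x08=0x108
Byte[14]=B5: continuation. acc=(acc<<6)|0x35=0x4235
Completed: cp=U+4235 (starts at byte 12)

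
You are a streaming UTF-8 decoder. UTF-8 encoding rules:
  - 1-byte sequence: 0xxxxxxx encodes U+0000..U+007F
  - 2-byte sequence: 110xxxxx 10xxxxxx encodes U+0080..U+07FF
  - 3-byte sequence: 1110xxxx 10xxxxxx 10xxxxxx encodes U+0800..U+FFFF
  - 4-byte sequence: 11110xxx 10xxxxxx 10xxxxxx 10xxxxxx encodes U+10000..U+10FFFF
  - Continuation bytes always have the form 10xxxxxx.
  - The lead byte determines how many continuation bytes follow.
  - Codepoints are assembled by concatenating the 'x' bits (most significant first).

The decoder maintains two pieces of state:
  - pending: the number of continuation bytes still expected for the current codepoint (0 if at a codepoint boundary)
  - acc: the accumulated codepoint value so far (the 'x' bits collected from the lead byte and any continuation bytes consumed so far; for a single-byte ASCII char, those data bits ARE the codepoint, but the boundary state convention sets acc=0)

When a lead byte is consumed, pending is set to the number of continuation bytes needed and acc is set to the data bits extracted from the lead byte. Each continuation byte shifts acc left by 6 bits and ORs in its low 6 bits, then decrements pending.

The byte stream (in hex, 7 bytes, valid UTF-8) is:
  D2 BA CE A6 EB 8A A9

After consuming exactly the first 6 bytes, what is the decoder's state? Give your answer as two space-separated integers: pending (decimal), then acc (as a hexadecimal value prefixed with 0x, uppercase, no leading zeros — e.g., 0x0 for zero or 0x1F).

Byte[0]=D2: 2-byte lead. pending=1, acc=0x12
Byte[1]=BA: continuation. acc=(acc<<6)|0x3A=0x4BA, pending=0
Byte[2]=CE: 2-byte lead. pending=1, acc=0xE
Byte[3]=A6: continuation. acc=(acc<<6)|0x26=0x3A6, pending=0
Byte[4]=EB: 3-byte lead. pending=2, acc=0xB
Byte[5]=8A: continuation. acc=(acc<<6)|0x0A=0x2CA, pending=1

Answer: 1 0x2CA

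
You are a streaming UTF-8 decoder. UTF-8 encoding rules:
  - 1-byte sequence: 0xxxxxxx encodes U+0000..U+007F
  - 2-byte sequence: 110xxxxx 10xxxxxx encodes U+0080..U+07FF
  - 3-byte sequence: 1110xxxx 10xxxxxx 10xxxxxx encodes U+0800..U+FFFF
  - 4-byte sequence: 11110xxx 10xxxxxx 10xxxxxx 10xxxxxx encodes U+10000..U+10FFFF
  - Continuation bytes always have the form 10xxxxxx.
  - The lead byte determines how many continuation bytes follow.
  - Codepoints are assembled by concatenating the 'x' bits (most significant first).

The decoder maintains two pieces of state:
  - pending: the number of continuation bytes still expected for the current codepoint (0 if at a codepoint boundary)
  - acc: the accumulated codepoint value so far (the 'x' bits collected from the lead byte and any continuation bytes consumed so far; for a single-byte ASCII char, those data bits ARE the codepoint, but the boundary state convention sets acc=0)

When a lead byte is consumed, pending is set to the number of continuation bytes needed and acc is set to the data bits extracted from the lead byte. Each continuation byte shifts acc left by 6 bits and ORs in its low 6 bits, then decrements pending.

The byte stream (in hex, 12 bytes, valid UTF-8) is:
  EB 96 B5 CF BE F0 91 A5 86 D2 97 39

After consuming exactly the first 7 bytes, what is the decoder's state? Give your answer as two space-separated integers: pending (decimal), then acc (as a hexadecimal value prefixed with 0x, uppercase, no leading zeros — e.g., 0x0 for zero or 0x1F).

Byte[0]=EB: 3-byte lead. pending=2, acc=0xB
Byte[1]=96: continuation. acc=(acc<<6)|0x16=0x2D6, pending=1
Byte[2]=B5: continuation. acc=(acc<<6)|0x35=0xB5B5, pending=0
Byte[3]=CF: 2-byte lead. pending=1, acc=0xF
Byte[4]=BE: continuation. acc=(acc<<6)|0x3E=0x3FE, pending=0
Byte[5]=F0: 4-byte lead. pending=3, acc=0x0
Byte[6]=91: continuation. acc=(acc<<6)|0x11=0x11, pending=2

Answer: 2 0x11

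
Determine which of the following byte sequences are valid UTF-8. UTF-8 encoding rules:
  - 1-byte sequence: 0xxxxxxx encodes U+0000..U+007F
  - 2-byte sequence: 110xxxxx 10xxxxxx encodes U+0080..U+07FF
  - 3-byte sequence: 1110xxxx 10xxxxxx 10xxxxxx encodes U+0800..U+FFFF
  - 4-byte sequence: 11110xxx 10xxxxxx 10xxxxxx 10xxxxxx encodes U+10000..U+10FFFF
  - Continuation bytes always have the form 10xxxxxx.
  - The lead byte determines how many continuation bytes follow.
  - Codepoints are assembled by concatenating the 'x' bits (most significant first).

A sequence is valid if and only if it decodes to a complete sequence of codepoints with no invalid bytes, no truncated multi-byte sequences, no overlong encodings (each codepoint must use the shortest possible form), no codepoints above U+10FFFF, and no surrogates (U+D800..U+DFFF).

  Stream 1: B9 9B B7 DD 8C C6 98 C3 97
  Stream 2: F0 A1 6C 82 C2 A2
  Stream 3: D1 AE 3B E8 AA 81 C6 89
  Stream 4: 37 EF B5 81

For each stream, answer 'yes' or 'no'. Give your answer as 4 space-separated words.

Answer: no no yes yes

Derivation:
Stream 1: error at byte offset 0. INVALID
Stream 2: error at byte offset 2. INVALID
Stream 3: decodes cleanly. VALID
Stream 4: decodes cleanly. VALID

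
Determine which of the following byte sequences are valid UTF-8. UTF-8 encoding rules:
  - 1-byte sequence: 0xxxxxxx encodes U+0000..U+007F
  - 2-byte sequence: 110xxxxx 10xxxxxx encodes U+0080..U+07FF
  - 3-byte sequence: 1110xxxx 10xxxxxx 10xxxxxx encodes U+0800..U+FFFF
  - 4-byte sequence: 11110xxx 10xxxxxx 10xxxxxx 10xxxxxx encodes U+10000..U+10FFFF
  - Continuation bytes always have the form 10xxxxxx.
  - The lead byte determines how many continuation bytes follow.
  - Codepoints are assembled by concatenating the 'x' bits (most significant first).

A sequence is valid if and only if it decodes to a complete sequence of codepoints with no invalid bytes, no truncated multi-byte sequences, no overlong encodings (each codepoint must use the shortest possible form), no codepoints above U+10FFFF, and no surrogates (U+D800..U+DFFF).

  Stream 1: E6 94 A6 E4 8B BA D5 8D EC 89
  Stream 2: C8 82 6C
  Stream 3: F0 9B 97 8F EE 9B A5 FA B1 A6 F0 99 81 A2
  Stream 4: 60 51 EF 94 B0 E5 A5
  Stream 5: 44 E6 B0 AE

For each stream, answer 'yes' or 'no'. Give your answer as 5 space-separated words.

Answer: no yes no no yes

Derivation:
Stream 1: error at byte offset 10. INVALID
Stream 2: decodes cleanly. VALID
Stream 3: error at byte offset 7. INVALID
Stream 4: error at byte offset 7. INVALID
Stream 5: decodes cleanly. VALID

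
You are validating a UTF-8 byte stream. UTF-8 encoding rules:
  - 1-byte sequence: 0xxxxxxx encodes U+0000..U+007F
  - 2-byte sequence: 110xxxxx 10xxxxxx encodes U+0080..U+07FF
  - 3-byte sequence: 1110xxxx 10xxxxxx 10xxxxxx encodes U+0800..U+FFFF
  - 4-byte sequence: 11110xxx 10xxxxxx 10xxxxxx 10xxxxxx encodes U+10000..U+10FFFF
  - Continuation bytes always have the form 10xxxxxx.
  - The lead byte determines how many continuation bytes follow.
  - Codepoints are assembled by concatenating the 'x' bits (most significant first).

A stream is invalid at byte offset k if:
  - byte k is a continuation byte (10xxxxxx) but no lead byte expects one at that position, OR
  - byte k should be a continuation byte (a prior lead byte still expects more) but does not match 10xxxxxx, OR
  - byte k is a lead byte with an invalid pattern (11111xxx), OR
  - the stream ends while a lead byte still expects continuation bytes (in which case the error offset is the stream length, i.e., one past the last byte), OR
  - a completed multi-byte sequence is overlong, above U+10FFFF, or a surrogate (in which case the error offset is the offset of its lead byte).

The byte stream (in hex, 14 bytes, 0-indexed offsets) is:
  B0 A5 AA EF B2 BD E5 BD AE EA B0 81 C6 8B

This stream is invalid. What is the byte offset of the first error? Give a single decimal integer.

Byte[0]=B0: INVALID lead byte (not 0xxx/110x/1110/11110)

Answer: 0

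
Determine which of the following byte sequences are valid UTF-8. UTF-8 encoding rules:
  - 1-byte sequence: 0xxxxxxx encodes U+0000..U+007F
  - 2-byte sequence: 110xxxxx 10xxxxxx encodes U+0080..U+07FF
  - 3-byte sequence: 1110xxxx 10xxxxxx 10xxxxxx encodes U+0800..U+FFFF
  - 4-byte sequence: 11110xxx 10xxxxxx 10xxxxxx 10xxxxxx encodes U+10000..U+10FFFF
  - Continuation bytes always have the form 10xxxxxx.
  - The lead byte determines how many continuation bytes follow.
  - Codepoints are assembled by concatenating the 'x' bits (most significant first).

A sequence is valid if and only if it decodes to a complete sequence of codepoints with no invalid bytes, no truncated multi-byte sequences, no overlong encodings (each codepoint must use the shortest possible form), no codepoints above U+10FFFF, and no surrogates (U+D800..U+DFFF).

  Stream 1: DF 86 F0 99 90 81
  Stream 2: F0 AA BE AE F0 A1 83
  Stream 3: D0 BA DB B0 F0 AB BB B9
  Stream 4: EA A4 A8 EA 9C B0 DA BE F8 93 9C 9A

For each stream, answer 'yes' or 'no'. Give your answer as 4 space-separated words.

Answer: yes no yes no

Derivation:
Stream 1: decodes cleanly. VALID
Stream 2: error at byte offset 7. INVALID
Stream 3: decodes cleanly. VALID
Stream 4: error at byte offset 8. INVALID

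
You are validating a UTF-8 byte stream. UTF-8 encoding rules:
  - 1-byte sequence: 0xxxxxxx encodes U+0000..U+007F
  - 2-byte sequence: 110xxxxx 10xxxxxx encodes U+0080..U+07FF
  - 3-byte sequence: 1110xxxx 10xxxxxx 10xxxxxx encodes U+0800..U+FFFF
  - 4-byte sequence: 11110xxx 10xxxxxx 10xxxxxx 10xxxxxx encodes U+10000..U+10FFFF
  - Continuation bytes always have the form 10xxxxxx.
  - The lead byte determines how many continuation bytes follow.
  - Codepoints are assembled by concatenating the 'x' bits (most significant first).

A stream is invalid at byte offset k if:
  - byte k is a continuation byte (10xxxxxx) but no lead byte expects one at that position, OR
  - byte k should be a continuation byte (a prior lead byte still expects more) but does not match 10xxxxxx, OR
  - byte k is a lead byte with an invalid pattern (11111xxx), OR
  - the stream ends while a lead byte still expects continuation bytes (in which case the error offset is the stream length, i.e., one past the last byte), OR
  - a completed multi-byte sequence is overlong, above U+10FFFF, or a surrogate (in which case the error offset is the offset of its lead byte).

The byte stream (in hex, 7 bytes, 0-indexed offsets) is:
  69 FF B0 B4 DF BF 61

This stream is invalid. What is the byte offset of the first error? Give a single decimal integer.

Answer: 1

Derivation:
Byte[0]=69: 1-byte ASCII. cp=U+0069
Byte[1]=FF: INVALID lead byte (not 0xxx/110x/1110/11110)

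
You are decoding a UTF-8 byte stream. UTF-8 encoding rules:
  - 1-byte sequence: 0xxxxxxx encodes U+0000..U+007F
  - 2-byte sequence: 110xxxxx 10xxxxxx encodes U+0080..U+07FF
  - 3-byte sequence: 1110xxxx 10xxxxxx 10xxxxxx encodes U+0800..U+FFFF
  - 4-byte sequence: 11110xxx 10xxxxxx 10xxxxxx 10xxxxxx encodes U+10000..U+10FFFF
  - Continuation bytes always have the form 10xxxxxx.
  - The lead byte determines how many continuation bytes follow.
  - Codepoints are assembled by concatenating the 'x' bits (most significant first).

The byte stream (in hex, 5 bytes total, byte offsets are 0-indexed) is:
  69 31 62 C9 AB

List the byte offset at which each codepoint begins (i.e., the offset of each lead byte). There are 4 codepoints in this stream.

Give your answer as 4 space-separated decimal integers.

Answer: 0 1 2 3

Derivation:
Byte[0]=69: 1-byte ASCII. cp=U+0069
Byte[1]=31: 1-byte ASCII. cp=U+0031
Byte[2]=62: 1-byte ASCII. cp=U+0062
Byte[3]=C9: 2-byte lead, need 1 cont bytes. acc=0x9
Byte[4]=AB: continuation. acc=(acc<<6)|0x2B=0x26B
Completed: cp=U+026B (starts at byte 3)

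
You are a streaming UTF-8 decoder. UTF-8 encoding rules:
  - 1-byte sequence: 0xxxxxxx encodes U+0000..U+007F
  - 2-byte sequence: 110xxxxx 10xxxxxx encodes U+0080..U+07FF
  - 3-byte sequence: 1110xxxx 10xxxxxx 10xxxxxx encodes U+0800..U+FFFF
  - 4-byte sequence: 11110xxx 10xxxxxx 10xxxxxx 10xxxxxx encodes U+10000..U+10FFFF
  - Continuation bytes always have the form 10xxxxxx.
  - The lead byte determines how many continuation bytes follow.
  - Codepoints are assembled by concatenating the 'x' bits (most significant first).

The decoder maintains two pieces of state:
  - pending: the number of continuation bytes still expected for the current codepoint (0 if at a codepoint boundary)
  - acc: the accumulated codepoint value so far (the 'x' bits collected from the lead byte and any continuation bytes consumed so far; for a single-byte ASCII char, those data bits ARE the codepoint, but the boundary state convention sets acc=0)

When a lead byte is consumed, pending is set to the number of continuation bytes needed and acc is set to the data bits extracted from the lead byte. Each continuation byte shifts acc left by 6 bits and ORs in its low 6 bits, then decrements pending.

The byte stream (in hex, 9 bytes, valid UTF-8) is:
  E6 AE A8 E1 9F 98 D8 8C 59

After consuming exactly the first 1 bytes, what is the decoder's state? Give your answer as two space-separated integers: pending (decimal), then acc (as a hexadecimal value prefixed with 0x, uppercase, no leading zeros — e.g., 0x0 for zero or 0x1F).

Byte[0]=E6: 3-byte lead. pending=2, acc=0x6

Answer: 2 0x6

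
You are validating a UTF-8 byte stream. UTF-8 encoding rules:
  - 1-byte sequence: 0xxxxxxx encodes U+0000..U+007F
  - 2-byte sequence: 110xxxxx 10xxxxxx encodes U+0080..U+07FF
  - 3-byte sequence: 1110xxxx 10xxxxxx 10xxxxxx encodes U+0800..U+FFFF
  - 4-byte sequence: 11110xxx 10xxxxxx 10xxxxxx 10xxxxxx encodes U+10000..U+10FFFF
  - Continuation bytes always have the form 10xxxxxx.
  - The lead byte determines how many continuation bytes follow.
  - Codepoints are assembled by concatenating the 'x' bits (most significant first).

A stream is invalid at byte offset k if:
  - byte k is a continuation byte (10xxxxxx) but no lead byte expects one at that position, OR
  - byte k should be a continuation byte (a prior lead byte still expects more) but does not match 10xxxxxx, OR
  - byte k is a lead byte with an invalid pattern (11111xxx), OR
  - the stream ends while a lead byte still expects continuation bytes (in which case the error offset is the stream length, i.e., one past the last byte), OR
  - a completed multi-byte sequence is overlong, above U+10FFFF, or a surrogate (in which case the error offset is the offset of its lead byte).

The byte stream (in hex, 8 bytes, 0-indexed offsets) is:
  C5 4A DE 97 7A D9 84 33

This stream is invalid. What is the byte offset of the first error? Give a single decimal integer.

Answer: 1

Derivation:
Byte[0]=C5: 2-byte lead, need 1 cont bytes. acc=0x5
Byte[1]=4A: expected 10xxxxxx continuation. INVALID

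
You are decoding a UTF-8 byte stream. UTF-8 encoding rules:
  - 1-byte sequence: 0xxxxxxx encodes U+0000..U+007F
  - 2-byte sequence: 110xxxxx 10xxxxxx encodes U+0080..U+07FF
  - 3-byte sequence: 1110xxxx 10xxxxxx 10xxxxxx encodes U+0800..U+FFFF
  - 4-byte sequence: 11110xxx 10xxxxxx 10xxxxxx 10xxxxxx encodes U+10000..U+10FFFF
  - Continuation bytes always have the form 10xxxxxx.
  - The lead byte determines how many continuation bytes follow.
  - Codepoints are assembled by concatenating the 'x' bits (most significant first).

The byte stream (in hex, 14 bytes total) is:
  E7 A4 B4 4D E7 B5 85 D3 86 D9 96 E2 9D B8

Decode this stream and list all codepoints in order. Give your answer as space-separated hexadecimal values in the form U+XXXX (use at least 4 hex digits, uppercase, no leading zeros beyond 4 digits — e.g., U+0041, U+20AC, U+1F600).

Byte[0]=E7: 3-byte lead, need 2 cont bytes. acc=0x7
Byte[1]=A4: continuation. acc=(acc<<6)|0x24=0x1E4
Byte[2]=B4: continuation. acc=(acc<<6)|0x34=0x7934
Completed: cp=U+7934 (starts at byte 0)
Byte[3]=4D: 1-byte ASCII. cp=U+004D
Byte[4]=E7: 3-byte lead, need 2 cont bytes. acc=0x7
Byte[5]=B5: continuation. acc=(acc<<6)|0x35=0x1F5
Byte[6]=85: continuation. acc=(acc<<6)|0x05=0x7D45
Completed: cp=U+7D45 (starts at byte 4)
Byte[7]=D3: 2-byte lead, need 1 cont bytes. acc=0x13
Byte[8]=86: continuation. acc=(acc<<6)|0x06=0x4C6
Completed: cp=U+04C6 (starts at byte 7)
Byte[9]=D9: 2-byte lead, need 1 cont bytes. acc=0x19
Byte[10]=96: continuation. acc=(acc<<6)|0x16=0x656
Completed: cp=U+0656 (starts at byte 9)
Byte[11]=E2: 3-byte lead, need 2 cont bytes. acc=0x2
Byte[12]=9D: continuation. acc=(acc<<6)|0x1D=0x9D
Byte[13]=B8: continuation. acc=(acc<<6)|0x38=0x2778
Completed: cp=U+2778 (starts at byte 11)

Answer: U+7934 U+004D U+7D45 U+04C6 U+0656 U+2778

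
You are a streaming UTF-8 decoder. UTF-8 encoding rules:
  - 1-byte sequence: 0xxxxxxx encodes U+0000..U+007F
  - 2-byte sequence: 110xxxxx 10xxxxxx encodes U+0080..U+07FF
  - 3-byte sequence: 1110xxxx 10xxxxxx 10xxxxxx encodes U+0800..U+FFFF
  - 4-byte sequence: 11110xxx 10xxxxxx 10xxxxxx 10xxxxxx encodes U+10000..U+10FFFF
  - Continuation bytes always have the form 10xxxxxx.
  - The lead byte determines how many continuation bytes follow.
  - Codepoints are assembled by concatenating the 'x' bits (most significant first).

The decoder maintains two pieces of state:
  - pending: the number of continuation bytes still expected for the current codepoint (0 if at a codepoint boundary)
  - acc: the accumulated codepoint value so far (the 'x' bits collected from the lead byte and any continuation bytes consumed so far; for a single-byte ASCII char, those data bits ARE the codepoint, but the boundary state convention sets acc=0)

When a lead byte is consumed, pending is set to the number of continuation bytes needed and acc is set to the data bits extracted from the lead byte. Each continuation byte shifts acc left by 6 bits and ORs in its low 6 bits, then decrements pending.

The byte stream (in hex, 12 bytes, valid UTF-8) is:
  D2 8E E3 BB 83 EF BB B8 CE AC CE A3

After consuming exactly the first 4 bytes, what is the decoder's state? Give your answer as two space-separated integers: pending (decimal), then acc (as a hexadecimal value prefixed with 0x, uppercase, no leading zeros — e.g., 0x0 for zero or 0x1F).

Answer: 1 0xFB

Derivation:
Byte[0]=D2: 2-byte lead. pending=1, acc=0x12
Byte[1]=8E: continuation. acc=(acc<<6)|0x0E=0x48E, pending=0
Byte[2]=E3: 3-byte lead. pending=2, acc=0x3
Byte[3]=BB: continuation. acc=(acc<<6)|0x3B=0xFB, pending=1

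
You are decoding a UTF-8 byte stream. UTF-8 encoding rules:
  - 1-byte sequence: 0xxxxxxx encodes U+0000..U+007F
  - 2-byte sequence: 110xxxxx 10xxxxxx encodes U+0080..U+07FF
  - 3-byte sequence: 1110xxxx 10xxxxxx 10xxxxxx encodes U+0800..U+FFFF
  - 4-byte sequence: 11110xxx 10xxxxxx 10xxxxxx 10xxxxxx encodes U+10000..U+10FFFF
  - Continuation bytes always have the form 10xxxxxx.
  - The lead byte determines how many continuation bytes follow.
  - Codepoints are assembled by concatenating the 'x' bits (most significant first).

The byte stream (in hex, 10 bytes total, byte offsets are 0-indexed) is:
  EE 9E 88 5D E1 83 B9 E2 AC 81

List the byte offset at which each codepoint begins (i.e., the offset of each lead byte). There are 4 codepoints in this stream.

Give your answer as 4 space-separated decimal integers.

Byte[0]=EE: 3-byte lead, need 2 cont bytes. acc=0xE
Byte[1]=9E: continuation. acc=(acc<<6)|0x1E=0x39E
Byte[2]=88: continuation. acc=(acc<<6)|0x08=0xE788
Completed: cp=U+E788 (starts at byte 0)
Byte[3]=5D: 1-byte ASCII. cp=U+005D
Byte[4]=E1: 3-byte lead, need 2 cont bytes. acc=0x1
Byte[5]=83: continuation. acc=(acc<<6)|0x03=0x43
Byte[6]=B9: continuation. acc=(acc<<6)|0x39=0x10F9
Completed: cp=U+10F9 (starts at byte 4)
Byte[7]=E2: 3-byte lead, need 2 cont bytes. acc=0x2
Byte[8]=AC: continuation. acc=(acc<<6)|0x2C=0xAC
Byte[9]=81: continuation. acc=(acc<<6)|0x01=0x2B01
Completed: cp=U+2B01 (starts at byte 7)

Answer: 0 3 4 7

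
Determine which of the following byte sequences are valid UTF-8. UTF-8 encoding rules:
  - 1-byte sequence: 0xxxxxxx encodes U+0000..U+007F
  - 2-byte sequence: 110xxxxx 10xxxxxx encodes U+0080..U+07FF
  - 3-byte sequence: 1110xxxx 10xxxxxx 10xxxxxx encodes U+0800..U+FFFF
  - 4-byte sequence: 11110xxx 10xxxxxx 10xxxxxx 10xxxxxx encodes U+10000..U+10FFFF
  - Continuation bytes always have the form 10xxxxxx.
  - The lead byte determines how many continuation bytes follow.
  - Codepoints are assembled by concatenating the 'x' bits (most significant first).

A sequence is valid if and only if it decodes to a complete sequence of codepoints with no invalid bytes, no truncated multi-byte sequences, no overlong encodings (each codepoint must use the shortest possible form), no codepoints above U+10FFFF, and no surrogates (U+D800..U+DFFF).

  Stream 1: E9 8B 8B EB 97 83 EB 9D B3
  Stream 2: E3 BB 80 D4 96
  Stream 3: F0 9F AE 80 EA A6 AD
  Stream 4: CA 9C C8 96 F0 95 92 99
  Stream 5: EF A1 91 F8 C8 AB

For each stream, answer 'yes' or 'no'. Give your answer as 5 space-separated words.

Answer: yes yes yes yes no

Derivation:
Stream 1: decodes cleanly. VALID
Stream 2: decodes cleanly. VALID
Stream 3: decodes cleanly. VALID
Stream 4: decodes cleanly. VALID
Stream 5: error at byte offset 3. INVALID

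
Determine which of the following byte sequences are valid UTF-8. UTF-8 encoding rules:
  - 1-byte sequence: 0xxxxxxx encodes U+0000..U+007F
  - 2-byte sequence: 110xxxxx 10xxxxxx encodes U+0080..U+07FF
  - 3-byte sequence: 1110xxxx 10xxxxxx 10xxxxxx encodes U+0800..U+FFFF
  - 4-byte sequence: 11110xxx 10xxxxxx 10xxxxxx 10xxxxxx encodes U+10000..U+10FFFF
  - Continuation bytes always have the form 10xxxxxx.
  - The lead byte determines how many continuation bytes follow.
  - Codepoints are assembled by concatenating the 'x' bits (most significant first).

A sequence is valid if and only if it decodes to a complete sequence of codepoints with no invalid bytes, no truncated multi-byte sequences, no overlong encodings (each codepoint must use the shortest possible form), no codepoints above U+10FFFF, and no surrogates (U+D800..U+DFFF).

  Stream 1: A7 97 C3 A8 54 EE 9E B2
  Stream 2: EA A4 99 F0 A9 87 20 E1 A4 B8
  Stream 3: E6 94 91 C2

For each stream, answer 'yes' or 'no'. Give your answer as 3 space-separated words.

Answer: no no no

Derivation:
Stream 1: error at byte offset 0. INVALID
Stream 2: error at byte offset 6. INVALID
Stream 3: error at byte offset 4. INVALID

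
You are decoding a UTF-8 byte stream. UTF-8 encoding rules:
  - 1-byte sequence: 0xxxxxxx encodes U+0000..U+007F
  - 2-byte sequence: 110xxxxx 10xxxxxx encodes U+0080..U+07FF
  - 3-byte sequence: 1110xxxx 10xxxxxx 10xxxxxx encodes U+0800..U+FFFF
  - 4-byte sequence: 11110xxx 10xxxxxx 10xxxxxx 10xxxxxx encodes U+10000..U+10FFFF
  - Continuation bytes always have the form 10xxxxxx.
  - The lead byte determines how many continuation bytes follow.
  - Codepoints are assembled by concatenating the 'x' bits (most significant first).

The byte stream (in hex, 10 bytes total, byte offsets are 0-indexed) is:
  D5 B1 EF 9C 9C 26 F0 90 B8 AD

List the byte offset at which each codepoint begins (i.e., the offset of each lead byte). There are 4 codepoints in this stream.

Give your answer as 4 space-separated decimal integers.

Byte[0]=D5: 2-byte lead, need 1 cont bytes. acc=0x15
Byte[1]=B1: continuation. acc=(acc<<6)|0x31=0x571
Completed: cp=U+0571 (starts at byte 0)
Byte[2]=EF: 3-byte lead, need 2 cont bytes. acc=0xF
Byte[3]=9C: continuation. acc=(acc<<6)|0x1C=0x3DC
Byte[4]=9C: continuation. acc=(acc<<6)|0x1C=0xF71C
Completed: cp=U+F71C (starts at byte 2)
Byte[5]=26: 1-byte ASCII. cp=U+0026
Byte[6]=F0: 4-byte lead, need 3 cont bytes. acc=0x0
Byte[7]=90: continuation. acc=(acc<<6)|0x10=0x10
Byte[8]=B8: continuation. acc=(acc<<6)|0x38=0x438
Byte[9]=AD: continuation. acc=(acc<<6)|0x2D=0x10E2D
Completed: cp=U+10E2D (starts at byte 6)

Answer: 0 2 5 6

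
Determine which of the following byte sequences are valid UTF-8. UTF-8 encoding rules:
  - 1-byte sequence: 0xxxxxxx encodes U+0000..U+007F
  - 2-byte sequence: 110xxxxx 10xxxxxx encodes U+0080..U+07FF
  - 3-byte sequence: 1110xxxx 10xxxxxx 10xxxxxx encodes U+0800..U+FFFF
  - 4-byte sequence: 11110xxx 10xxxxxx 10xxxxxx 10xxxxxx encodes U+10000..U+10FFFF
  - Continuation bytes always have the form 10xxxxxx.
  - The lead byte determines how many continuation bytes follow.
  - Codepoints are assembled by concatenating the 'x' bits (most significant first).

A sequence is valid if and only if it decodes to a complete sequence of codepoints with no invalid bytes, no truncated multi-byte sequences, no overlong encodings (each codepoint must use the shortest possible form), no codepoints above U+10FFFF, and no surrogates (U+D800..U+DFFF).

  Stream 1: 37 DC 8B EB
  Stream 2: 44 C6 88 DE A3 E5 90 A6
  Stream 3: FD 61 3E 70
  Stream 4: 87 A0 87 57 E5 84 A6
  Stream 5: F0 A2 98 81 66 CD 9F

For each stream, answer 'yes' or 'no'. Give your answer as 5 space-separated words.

Answer: no yes no no yes

Derivation:
Stream 1: error at byte offset 4. INVALID
Stream 2: decodes cleanly. VALID
Stream 3: error at byte offset 0. INVALID
Stream 4: error at byte offset 0. INVALID
Stream 5: decodes cleanly. VALID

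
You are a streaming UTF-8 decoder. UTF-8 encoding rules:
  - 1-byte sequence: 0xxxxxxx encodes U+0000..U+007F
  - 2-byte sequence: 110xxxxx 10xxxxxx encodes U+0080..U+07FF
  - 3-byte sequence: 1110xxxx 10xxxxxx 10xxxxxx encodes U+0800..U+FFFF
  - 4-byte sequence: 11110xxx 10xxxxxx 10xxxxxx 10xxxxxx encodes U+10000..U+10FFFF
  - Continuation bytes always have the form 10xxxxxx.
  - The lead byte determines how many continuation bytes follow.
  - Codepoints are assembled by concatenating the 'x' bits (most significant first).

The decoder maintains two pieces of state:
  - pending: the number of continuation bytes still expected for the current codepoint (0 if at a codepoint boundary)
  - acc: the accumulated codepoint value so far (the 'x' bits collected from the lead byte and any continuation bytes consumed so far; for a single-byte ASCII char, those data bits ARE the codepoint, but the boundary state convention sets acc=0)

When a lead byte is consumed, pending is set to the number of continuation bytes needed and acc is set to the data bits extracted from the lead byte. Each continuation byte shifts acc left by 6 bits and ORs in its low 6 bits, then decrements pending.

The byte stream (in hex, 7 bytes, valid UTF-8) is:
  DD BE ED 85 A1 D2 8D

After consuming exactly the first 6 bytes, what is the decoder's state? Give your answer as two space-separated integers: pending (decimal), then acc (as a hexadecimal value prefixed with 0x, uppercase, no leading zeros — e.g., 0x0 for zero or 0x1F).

Answer: 1 0x12

Derivation:
Byte[0]=DD: 2-byte lead. pending=1, acc=0x1D
Byte[1]=BE: continuation. acc=(acc<<6)|0x3E=0x77E, pending=0
Byte[2]=ED: 3-byte lead. pending=2, acc=0xD
Byte[3]=85: continuation. acc=(acc<<6)|0x05=0x345, pending=1
Byte[4]=A1: continuation. acc=(acc<<6)|0x21=0xD161, pending=0
Byte[5]=D2: 2-byte lead. pending=1, acc=0x12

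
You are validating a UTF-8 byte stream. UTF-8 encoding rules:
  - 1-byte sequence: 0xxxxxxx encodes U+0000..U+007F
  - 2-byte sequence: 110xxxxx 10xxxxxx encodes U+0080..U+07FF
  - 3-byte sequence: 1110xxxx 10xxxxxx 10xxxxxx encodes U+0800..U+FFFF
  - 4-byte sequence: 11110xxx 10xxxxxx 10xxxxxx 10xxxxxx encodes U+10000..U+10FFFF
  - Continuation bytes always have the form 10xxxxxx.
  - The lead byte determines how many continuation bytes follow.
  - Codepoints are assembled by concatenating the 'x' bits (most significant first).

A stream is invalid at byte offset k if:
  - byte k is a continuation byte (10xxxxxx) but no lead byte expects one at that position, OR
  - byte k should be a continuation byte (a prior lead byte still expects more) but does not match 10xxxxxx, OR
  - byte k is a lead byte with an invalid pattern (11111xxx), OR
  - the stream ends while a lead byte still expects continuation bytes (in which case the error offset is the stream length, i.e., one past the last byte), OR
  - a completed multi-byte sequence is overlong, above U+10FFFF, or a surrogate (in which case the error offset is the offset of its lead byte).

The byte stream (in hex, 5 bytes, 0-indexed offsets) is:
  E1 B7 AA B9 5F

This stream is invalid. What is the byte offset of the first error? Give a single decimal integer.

Answer: 3

Derivation:
Byte[0]=E1: 3-byte lead, need 2 cont bytes. acc=0x1
Byte[1]=B7: continuation. acc=(acc<<6)|0x37=0x77
Byte[2]=AA: continuation. acc=(acc<<6)|0x2A=0x1DEA
Completed: cp=U+1DEA (starts at byte 0)
Byte[3]=B9: INVALID lead byte (not 0xxx/110x/1110/11110)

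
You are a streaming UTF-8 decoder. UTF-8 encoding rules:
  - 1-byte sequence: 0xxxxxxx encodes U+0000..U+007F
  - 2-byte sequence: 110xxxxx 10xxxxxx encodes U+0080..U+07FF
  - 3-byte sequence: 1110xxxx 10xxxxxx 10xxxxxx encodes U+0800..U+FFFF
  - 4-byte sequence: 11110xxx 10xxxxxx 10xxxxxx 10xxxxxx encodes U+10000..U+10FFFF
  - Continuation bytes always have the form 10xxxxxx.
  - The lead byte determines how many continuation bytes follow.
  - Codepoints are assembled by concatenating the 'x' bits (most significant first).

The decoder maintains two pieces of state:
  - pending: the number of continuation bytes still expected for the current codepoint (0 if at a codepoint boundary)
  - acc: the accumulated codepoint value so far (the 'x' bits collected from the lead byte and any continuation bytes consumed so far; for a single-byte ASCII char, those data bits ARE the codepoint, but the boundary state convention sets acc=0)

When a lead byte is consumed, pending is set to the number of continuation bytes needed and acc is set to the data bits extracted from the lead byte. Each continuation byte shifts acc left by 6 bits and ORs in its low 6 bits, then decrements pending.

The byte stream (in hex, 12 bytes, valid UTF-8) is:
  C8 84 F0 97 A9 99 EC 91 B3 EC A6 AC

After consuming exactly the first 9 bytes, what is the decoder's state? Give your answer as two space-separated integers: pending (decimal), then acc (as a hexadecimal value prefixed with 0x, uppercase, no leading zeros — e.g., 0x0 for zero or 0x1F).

Byte[0]=C8: 2-byte lead. pending=1, acc=0x8
Byte[1]=84: continuation. acc=(acc<<6)|0x04=0x204, pending=0
Byte[2]=F0: 4-byte lead. pending=3, acc=0x0
Byte[3]=97: continuation. acc=(acc<<6)|0x17=0x17, pending=2
Byte[4]=A9: continuation. acc=(acc<<6)|0x29=0x5E9, pending=1
Byte[5]=99: continuation. acc=(acc<<6)|0x19=0x17A59, pending=0
Byte[6]=EC: 3-byte lead. pending=2, acc=0xC
Byte[7]=91: continuation. acc=(acc<<6)|0x11=0x311, pending=1
Byte[8]=B3: continuation. acc=(acc<<6)|0x33=0xC473, pending=0

Answer: 0 0xC473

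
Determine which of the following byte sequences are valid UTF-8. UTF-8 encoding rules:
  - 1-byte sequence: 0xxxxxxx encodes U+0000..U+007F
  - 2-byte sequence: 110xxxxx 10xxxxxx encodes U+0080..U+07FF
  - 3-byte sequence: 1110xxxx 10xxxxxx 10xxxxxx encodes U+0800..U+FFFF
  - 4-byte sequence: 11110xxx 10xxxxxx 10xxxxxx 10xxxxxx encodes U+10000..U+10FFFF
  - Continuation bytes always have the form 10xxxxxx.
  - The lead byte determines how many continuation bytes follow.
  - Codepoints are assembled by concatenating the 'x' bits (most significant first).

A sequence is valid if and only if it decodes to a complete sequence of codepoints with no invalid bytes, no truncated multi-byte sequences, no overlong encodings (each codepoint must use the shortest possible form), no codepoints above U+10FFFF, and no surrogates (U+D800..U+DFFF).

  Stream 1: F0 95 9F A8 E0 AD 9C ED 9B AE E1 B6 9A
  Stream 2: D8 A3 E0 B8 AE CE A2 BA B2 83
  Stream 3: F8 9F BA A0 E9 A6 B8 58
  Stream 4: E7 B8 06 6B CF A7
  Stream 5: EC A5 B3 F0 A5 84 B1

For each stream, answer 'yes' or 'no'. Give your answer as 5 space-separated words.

Stream 1: decodes cleanly. VALID
Stream 2: error at byte offset 7. INVALID
Stream 3: error at byte offset 0. INVALID
Stream 4: error at byte offset 2. INVALID
Stream 5: decodes cleanly. VALID

Answer: yes no no no yes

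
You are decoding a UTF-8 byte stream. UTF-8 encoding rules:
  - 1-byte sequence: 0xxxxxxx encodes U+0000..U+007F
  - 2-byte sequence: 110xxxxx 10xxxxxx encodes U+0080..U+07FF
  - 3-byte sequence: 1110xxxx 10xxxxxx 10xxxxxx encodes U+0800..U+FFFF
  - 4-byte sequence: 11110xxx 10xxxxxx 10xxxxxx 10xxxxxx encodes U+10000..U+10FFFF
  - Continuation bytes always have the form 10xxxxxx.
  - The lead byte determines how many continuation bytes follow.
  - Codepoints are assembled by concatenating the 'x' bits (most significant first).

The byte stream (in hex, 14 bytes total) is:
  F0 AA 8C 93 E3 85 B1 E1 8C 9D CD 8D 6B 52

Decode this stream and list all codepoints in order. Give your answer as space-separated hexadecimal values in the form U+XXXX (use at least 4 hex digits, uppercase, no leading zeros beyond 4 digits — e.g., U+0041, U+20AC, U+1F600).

Answer: U+2A313 U+3171 U+131D U+034D U+006B U+0052

Derivation:
Byte[0]=F0: 4-byte lead, need 3 cont bytes. acc=0x0
Byte[1]=AA: continuation. acc=(acc<<6)|0x2A=0x2A
Byte[2]=8C: continuation. acc=(acc<<6)|0x0C=0xA8C
Byte[3]=93: continuation. acc=(acc<<6)|0x13=0x2A313
Completed: cp=U+2A313 (starts at byte 0)
Byte[4]=E3: 3-byte lead, need 2 cont bytes. acc=0x3
Byte[5]=85: continuation. acc=(acc<<6)|0x05=0xC5
Byte[6]=B1: continuation. acc=(acc<<6)|0x31=0x3171
Completed: cp=U+3171 (starts at byte 4)
Byte[7]=E1: 3-byte lead, need 2 cont bytes. acc=0x1
Byte[8]=8C: continuation. acc=(acc<<6)|0x0C=0x4C
Byte[9]=9D: continuation. acc=(acc<<6)|0x1D=0x131D
Completed: cp=U+131D (starts at byte 7)
Byte[10]=CD: 2-byte lead, need 1 cont bytes. acc=0xD
Byte[11]=8D: continuation. acc=(acc<<6)|0x0D=0x34D
Completed: cp=U+034D (starts at byte 10)
Byte[12]=6B: 1-byte ASCII. cp=U+006B
Byte[13]=52: 1-byte ASCII. cp=U+0052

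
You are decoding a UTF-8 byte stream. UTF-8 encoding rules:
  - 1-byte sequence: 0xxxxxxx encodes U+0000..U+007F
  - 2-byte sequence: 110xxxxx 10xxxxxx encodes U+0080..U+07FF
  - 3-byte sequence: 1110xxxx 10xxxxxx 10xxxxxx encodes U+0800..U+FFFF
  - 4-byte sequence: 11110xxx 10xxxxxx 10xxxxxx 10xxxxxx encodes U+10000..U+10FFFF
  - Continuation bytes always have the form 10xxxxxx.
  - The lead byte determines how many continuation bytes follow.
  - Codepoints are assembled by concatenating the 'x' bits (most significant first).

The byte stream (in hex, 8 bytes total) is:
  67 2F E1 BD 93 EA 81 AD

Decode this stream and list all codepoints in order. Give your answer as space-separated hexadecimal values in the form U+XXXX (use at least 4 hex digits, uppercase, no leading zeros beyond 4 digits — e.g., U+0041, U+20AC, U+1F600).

Answer: U+0067 U+002F U+1F53 U+A06D

Derivation:
Byte[0]=67: 1-byte ASCII. cp=U+0067
Byte[1]=2F: 1-byte ASCII. cp=U+002F
Byte[2]=E1: 3-byte lead, need 2 cont bytes. acc=0x1
Byte[3]=BD: continuation. acc=(acc<<6)|0x3D=0x7D
Byte[4]=93: continuation. acc=(acc<<6)|0x13=0x1F53
Completed: cp=U+1F53 (starts at byte 2)
Byte[5]=EA: 3-byte lead, need 2 cont bytes. acc=0xA
Byte[6]=81: continuation. acc=(acc<<6)|0x01=0x281
Byte[7]=AD: continuation. acc=(acc<<6)|0x2D=0xA06D
Completed: cp=U+A06D (starts at byte 5)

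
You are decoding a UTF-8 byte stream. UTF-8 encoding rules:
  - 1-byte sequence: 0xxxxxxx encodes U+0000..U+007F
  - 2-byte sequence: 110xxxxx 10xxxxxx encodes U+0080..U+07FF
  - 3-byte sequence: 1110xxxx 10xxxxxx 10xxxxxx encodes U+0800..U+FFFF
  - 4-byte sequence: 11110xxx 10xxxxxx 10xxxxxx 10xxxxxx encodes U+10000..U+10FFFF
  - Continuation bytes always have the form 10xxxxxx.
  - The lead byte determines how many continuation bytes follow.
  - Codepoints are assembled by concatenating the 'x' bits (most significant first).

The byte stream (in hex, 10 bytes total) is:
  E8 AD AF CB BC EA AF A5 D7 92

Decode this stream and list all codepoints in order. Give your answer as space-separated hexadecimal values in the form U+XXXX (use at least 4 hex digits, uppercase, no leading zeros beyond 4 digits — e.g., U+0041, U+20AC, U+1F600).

Byte[0]=E8: 3-byte lead, need 2 cont bytes. acc=0x8
Byte[1]=AD: continuation. acc=(acc<<6)|0x2D=0x22D
Byte[2]=AF: continuation. acc=(acc<<6)|0x2F=0x8B6F
Completed: cp=U+8B6F (starts at byte 0)
Byte[3]=CB: 2-byte lead, need 1 cont bytes. acc=0xB
Byte[4]=BC: continuation. acc=(acc<<6)|0x3C=0x2FC
Completed: cp=U+02FC (starts at byte 3)
Byte[5]=EA: 3-byte lead, need 2 cont bytes. acc=0xA
Byte[6]=AF: continuation. acc=(acc<<6)|0x2F=0x2AF
Byte[7]=A5: continuation. acc=(acc<<6)|0x25=0xABE5
Completed: cp=U+ABE5 (starts at byte 5)
Byte[8]=D7: 2-byte lead, need 1 cont bytes. acc=0x17
Byte[9]=92: continuation. acc=(acc<<6)|0x12=0x5D2
Completed: cp=U+05D2 (starts at byte 8)

Answer: U+8B6F U+02FC U+ABE5 U+05D2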